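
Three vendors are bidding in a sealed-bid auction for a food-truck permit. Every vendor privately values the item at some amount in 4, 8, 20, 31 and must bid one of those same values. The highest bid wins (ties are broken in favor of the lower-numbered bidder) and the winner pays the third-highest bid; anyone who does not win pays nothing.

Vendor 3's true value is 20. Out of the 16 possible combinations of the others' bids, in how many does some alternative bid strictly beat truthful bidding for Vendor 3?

4

Others bid (4, 20): truth gives 0; bid 31 gives 16 > 0. Violating.
Others bid (8, 20): truth gives 0; bid 31 gives 12 > 0. Violating.
Others bid (20, 4): truth gives 0; bid 31 gives 16 > 0. Violating.
Others bid (20, 8): truth gives 0; bid 31 gives 12 > 0. Violating.
Others bid (4, 4): truth gives 16; no alternative beats it.
Others bid (4, 8): truth gives 16; no alternative beats it.
(Checking all 16 profiles: 4 have a profitable deviation, 12 do not.)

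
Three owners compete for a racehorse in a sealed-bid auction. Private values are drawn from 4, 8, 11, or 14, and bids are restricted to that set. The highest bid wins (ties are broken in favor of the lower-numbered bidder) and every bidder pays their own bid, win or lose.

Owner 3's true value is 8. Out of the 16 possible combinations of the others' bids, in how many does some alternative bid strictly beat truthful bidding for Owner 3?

15

Others bid (4, 8): truth gives -8; bid 11 gives -3 > -8. Violating.
Others bid (4, 11): truth gives -8; bid 4 gives -4 > -8. Violating.
Others bid (4, 14): truth gives -8; bid 4 gives -4 > -8. Violating.
Others bid (8, 4): truth gives -8; bid 11 gives -3 > -8. Violating.
Others bid (4, 4): truth gives 0; no alternative beats it.
(Checking all 16 profiles: 15 have a profitable deviation, 1 does not.)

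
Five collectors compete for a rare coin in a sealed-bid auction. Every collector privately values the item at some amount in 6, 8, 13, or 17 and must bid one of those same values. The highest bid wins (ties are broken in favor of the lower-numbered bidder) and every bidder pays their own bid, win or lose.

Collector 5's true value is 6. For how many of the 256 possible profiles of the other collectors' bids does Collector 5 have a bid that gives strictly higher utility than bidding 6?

Others bid (6, 6, 6, 6): truth gives -6; bid 8 gives -2 > -6. Violating.
Others bid (6, 6, 6, 8): truth gives -6; no alternative beats it.
Others bid (6, 6, 6, 13): truth gives -6; no alternative beats it.
(Checking all 256 profiles: 1 has a profitable deviation, 255 do not.)

1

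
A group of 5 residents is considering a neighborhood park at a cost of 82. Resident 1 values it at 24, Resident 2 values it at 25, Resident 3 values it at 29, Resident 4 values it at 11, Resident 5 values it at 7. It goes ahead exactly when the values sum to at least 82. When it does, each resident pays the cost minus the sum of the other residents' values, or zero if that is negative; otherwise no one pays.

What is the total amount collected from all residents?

Total value 96 ≥ cost 82, so it is built.
Resident 1: others sum to 72; max(0, 82 - 72) = 10.
Resident 2: others sum to 71; max(0, 82 - 71) = 11.
Resident 3: others sum to 67; max(0, 82 - 67) = 15.
Resident 4: others sum to 85; max(0, 82 - 85) = 0.
Resident 5: others sum to 89; max(0, 82 - 89) = 0.
Total collected = 10 + 11 + 15 + 0 + 0 = 36.

36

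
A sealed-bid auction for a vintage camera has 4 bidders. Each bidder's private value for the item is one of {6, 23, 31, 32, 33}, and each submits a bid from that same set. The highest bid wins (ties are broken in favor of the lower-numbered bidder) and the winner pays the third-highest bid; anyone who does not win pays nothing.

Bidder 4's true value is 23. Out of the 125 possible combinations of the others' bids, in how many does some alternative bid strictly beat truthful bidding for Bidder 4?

Others bid (6, 6, 23): truth gives 0; bid 31 gives 17 > 0. Violating.
Others bid (6, 6, 31): truth gives 0; bid 32 gives 17 > 0. Violating.
Others bid (6, 6, 32): truth gives 0; bid 33 gives 17 > 0. Violating.
Others bid (6, 23, 6): truth gives 0; bid 31 gives 17 > 0. Violating.
Others bid (6, 6, 6): truth gives 17; no alternative beats it.
Others bid (6, 6, 33): truth gives 0; no alternative beats it.
(Checking all 125 profiles: 9 have a profitable deviation, 116 do not.)

9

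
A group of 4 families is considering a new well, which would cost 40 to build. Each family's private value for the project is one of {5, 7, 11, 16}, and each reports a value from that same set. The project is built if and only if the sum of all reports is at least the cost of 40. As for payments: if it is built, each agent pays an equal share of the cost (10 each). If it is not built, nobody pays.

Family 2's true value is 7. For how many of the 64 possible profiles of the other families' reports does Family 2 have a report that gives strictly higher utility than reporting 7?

7

Others report (7, 11, 16): truth gives -3; report 5 gives 0 > -3. Violating.
Others report (7, 16, 11): truth gives -3; report 5 gives 0 > -3. Violating.
Others report (11, 7, 16): truth gives -3; report 5 gives 0 > -3. Violating.
Others report (11, 11, 11): truth gives -3; report 5 gives 0 > -3. Violating.
Others report (5, 5, 5): truth gives 0; no alternative beats it.
Others report (5, 5, 7): truth gives 0; no alternative beats it.
(Checking all 64 profiles: 7 have a profitable deviation, 57 do not.)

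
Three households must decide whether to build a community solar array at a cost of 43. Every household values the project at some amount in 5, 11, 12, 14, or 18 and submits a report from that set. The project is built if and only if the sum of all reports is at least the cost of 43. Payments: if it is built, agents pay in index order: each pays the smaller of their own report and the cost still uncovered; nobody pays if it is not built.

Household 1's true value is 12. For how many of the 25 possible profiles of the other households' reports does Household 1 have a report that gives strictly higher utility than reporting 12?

Others report (14, 18): truth gives 0; report 11 gives 1 > 0. Violating.
Others report (18, 14): truth gives 0; report 11 gives 1 > 0. Violating.
Others report (18, 18): truth gives 0; report 11 gives 1 > 0. Violating.
Others report (5, 5): truth gives 0; no alternative beats it.
Others report (5, 11): truth gives 0; no alternative beats it.
(Checking all 25 profiles: 3 have a profitable deviation, 22 do not.)

3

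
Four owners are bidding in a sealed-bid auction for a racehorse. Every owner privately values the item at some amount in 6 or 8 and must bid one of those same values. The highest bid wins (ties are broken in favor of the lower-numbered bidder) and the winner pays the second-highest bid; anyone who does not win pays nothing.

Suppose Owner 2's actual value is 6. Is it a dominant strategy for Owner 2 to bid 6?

Yes

Check each profile of the others' bids and compare truth against every alternative bid.
Others bid (6, 6, 8): truth gives 0, best alternative gives -2.
Others bid (6, 8, 6): truth gives 0, best alternative gives -2.
Others bid (6, 8, 8): truth gives 0, best alternative gives -2.
Others bid (6, 6, 6): truth gives 0, best alternative gives 0.
Others bid (8, 6, 6): truth gives 0, best alternative gives 0.
Others bid (8, 6, 8): truth gives 0, best alternative gives 0.
(Remaining 2 profiles checked similarly; truth is weakly best in each.)
In every case the truthful bid is at least as good as any alternative, so it is a dominant strategy.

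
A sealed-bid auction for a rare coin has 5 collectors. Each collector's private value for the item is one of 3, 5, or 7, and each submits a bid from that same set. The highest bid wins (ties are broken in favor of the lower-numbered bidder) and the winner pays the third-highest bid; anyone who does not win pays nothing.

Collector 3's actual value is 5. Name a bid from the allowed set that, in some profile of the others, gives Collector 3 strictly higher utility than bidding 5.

7

Suppose Collector 1 bids 3, Collector 2 bids 3, Collector 4 bids 3 and Collector 5 bids 7.
Bid 5: loses, pays 0, utility 0.
Bid 7: wins, pays 3, utility 5 - 3 = 2.
So bidding 7 beats truth here (2 > 0).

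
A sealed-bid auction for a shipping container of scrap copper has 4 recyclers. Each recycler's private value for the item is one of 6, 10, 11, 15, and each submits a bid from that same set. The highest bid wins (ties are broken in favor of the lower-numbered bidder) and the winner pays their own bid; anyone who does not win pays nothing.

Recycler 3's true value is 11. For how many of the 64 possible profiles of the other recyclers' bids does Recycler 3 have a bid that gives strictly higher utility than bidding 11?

2

Others bid (6, 6, 6): truth gives 0; bid 10 gives 1 > 0. Violating.
Others bid (6, 6, 10): truth gives 0; bid 10 gives 1 > 0. Violating.
Others bid (6, 6, 11): truth gives 0; no alternative beats it.
Others bid (6, 6, 15): truth gives 0; no alternative beats it.
(Checking all 64 profiles: 2 have a profitable deviation, 62 do not.)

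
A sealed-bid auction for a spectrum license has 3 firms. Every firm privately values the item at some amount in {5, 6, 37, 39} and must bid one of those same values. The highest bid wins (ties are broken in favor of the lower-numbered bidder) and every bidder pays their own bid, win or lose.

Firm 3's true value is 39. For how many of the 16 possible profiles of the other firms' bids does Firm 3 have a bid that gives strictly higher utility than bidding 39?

11

Others bid (5, 5): truth gives 0; bid 6 gives 33 > 0. Violating.
Others bid (5, 6): truth gives 0; bid 37 gives 2 > 0. Violating.
Others bid (5, 39): truth gives -39; bid 5 gives -5 > -39. Violating.
Others bid (6, 5): truth gives 0; bid 37 gives 2 > 0. Violating.
Others bid (5, 37): truth gives 0; no alternative beats it.
Others bid (6, 37): truth gives 0; no alternative beats it.
(Checking all 16 profiles: 11 have a profitable deviation, 5 do not.)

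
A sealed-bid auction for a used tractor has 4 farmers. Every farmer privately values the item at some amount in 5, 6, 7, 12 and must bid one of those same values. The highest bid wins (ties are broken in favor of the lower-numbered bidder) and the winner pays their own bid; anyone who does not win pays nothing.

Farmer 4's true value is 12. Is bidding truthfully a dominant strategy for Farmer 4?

No

Consider the case where Farmer 1 bids 5, Farmer 2 bids 5 and Farmer 3 bids 5.
Truthful bid 12: wins, pays 12, utility 12 - 12 = 0.
Bid 6 instead: wins, pays 6, utility 12 - 6 = 6.
Since 6 > 0, bidding 6 is strictly better here, so truthful bidding is not dominant.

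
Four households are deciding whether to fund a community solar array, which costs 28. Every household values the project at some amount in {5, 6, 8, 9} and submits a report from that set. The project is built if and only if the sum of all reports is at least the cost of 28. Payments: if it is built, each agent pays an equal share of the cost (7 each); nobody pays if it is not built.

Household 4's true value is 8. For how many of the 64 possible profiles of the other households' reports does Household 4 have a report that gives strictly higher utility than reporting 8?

Others report (5, 5, 9): truth gives 0; report 9 gives 1 > 0. Violating.
Others report (5, 6, 8): truth gives 0; report 9 gives 1 > 0. Violating.
Others report (5, 8, 6): truth gives 0; report 9 gives 1 > 0. Violating.
Others report (5, 9, 5): truth gives 0; report 9 gives 1 > 0. Violating.
Others report (5, 5, 5): truth gives 0; no alternative beats it.
Others report (5, 5, 6): truth gives 0; no alternative beats it.
(Checking all 64 profiles: 9 have a profitable deviation, 55 do not.)

9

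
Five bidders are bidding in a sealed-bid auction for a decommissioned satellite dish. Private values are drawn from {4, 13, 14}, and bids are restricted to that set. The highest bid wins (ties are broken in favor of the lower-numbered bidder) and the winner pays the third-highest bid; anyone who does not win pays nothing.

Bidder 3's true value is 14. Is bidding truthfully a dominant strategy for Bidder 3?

Yes

Check each profile of the others' bids and compare truth against every alternative bid.
Others bid (4, 4, 4, 14): truth gives 10, best alternative gives 0.
Others bid (4, 4, 14, 4): truth gives 10, best alternative gives 0.
Others bid (4, 13, 4, 4): truth gives 10, best alternative gives 0.
Others bid (13, 4, 4, 4): truth gives 10, best alternative gives 0.
Others bid (4, 4, 13, 14): truth gives 1, best alternative gives 0.
Others bid (4, 4, 14, 13): truth gives 1, best alternative gives 0.
(Remaining 75 profiles checked similarly; truth is weakly best in each.)
In every case the truthful bid is at least as good as any alternative, so it is a dominant strategy.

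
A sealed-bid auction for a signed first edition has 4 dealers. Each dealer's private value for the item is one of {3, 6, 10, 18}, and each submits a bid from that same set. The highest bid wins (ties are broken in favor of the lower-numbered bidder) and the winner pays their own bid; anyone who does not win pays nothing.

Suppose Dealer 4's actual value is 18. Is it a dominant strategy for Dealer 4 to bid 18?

No

Consider the case where Dealer 1 bids 3, Dealer 2 bids 3 and Dealer 3 bids 3.
Truthful bid 18: wins, pays 18, utility 18 - 18 = 0.
Bid 6 instead: wins, pays 6, utility 18 - 6 = 12.
Since 12 > 0, bidding 6 is strictly better here, so truthful bidding is not dominant.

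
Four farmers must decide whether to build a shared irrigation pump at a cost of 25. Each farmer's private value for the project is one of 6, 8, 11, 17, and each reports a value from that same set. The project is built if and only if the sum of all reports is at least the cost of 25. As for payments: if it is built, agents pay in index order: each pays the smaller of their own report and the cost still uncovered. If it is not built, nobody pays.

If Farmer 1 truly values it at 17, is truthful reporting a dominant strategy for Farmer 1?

Consider the case where Farmer 2 reports 6, Farmer 3 reports 6 and Farmer 4 reports 6.
Truthful report 17: project built, pays 17, utility 17 - 17 = 0.
Report 8 instead: project built, pays 8, utility 17 - 8 = 9.
Since 9 > 0, reporting 8 is strictly better here, so truthful reporting is not dominant.

No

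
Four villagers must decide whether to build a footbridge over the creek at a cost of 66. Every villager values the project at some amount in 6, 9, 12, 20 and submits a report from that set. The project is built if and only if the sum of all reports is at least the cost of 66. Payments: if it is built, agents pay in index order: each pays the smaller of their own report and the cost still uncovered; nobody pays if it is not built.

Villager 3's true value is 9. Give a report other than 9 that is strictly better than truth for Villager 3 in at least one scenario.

6

Suppose Villager 1 reports 20, Villager 2 reports 20 and Villager 4 reports 20.
Report 9: project built, pays 9, utility 9 - 9 = 0.
Report 6: project built, pays 6, utility 9 - 6 = 3.
So reporting 6 beats truth here (3 > 0).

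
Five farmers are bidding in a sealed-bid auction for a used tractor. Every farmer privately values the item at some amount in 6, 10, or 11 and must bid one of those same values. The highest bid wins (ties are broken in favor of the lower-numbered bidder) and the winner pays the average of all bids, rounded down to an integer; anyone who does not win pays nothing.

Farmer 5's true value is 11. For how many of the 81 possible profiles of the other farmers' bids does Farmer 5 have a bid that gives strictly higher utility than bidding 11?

Others bid (6, 6, 6, 6): truth gives 4; bid 10 gives 5 > 4. Violating.
Others bid (6, 6, 6, 10): truth gives 4; no alternative beats it.
Others bid (6, 6, 6, 11): truth gives 0; no alternative beats it.
(Checking all 81 profiles: 1 has a profitable deviation, 80 do not.)

1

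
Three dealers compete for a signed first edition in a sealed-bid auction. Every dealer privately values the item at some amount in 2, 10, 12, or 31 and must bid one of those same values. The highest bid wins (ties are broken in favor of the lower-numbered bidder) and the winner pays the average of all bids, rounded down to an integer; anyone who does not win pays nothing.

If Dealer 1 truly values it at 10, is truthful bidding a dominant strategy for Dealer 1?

No

Consider the case where Dealer 2 bids 2 and Dealer 3 bids 2.
Truthful bid 10: wins, pays 4, utility 10 - 4 = 6.
Bid 2 instead: wins, pays 2, utility 10 - 2 = 8.
Since 8 > 6, bidding 2 is strictly better here, so truthful bidding is not dominant.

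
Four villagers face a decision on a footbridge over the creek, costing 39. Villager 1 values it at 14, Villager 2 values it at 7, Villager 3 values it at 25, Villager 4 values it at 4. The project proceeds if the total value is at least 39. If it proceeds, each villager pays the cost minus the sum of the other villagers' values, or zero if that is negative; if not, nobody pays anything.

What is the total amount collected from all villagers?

Total value 50 ≥ cost 39, so it is built.
Villager 1: others sum to 36; max(0, 39 - 36) = 3.
Villager 2: others sum to 43; max(0, 39 - 43) = 0.
Villager 3: others sum to 25; max(0, 39 - 25) = 14.
Villager 4: others sum to 46; max(0, 39 - 46) = 0.
Total collected = 3 + 0 + 14 + 0 = 17.

17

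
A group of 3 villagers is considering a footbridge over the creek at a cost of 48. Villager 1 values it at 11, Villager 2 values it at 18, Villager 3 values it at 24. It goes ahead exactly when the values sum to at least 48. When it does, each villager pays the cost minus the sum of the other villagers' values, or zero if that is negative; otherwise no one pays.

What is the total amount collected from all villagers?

38

Total value 53 ≥ cost 48, so it is built.
Villager 1: others sum to 42; max(0, 48 - 42) = 6.
Villager 2: others sum to 35; max(0, 48 - 35) = 13.
Villager 3: others sum to 29; max(0, 48 - 29) = 19.
Total collected = 6 + 13 + 19 = 38.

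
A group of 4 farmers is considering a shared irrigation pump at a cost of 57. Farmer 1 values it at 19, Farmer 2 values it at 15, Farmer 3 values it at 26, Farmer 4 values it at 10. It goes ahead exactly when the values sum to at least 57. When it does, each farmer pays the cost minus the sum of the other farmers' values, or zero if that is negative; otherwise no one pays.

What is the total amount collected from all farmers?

Total value 70 ≥ cost 57, so it is built.
Farmer 1: others sum to 51; max(0, 57 - 51) = 6.
Farmer 2: others sum to 55; max(0, 57 - 55) = 2.
Farmer 3: others sum to 44; max(0, 57 - 44) = 13.
Farmer 4: others sum to 60; max(0, 57 - 60) = 0.
Total collected = 6 + 2 + 13 + 0 = 21.

21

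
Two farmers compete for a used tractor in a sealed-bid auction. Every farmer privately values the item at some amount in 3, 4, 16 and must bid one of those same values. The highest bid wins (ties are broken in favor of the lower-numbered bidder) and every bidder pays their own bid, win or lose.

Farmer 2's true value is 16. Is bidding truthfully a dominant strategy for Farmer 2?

Consider the case where Farmer 1 bids 3.
Truthful bid 16: wins, pays 16, utility 16 - 16 = 0.
Bid 4 instead: wins, pays 4, utility 16 - 4 = 12.
Since 12 > 0, bidding 4 is strictly better here, so truthful bidding is not dominant.

No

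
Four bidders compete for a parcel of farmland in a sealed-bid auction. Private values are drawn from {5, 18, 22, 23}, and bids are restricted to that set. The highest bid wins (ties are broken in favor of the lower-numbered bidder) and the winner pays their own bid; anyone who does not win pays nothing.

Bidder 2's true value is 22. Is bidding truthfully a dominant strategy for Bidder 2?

Consider the case where Bidder 1 bids 5, Bidder 3 bids 5 and Bidder 4 bids 5.
Truthful bid 22: wins, pays 22, utility 22 - 22 = 0.
Bid 18 instead: wins, pays 18, utility 22 - 18 = 4.
Since 4 > 0, bidding 18 is strictly better here, so truthful bidding is not dominant.

No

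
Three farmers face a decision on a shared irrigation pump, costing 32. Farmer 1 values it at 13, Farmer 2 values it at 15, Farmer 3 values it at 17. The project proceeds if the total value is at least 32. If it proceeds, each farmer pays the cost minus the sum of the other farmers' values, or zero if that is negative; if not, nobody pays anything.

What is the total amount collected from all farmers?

Total value 45 ≥ cost 32, so it is built.
Farmer 1: others sum to 32; max(0, 32 - 32) = 0.
Farmer 2: others sum to 30; max(0, 32 - 30) = 2.
Farmer 3: others sum to 28; max(0, 32 - 28) = 4.
Total collected = 0 + 2 + 4 = 6.

6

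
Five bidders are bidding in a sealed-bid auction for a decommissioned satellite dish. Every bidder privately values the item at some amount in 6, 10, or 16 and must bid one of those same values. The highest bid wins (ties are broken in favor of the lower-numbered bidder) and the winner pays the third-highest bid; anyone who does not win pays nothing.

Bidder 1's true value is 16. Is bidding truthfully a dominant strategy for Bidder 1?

Yes

Check each profile of the others' bids and compare truth against every alternative bid.
Others bid (6, 6, 6, 16): truth gives 10, best alternative gives 0.
Others bid (6, 6, 16, 6): truth gives 10, best alternative gives 0.
Others bid (6, 16, 6, 6): truth gives 10, best alternative gives 0.
Others bid (16, 6, 6, 6): truth gives 10, best alternative gives 0.
Others bid (6, 6, 10, 16): truth gives 6, best alternative gives 0.
Others bid (6, 6, 16, 10): truth gives 6, best alternative gives 0.
(Remaining 75 profiles checked similarly; truth is weakly best in each.)
In every case the truthful bid is at least as good as any alternative, so it is a dominant strategy.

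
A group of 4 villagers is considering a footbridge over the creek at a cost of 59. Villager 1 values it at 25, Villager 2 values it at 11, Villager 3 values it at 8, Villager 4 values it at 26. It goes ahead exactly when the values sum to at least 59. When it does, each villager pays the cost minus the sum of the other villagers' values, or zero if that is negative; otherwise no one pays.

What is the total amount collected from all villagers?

29

Total value 70 ≥ cost 59, so it is built.
Villager 1: others sum to 45; max(0, 59 - 45) = 14.
Villager 2: others sum to 59; max(0, 59 - 59) = 0.
Villager 3: others sum to 62; max(0, 59 - 62) = 0.
Villager 4: others sum to 44; max(0, 59 - 44) = 15.
Total collected = 14 + 0 + 0 + 15 = 29.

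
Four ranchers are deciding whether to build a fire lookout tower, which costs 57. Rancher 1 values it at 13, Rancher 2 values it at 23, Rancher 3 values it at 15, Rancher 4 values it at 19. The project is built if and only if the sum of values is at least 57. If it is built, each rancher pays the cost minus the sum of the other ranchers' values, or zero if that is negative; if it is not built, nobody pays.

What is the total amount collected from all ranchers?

Total value 70 ≥ cost 57, so it is built.
Rancher 1: others sum to 57; max(0, 57 - 57) = 0.
Rancher 2: others sum to 47; max(0, 57 - 47) = 10.
Rancher 3: others sum to 55; max(0, 57 - 55) = 2.
Rancher 4: others sum to 51; max(0, 57 - 51) = 6.
Total collected = 0 + 10 + 2 + 6 = 18.

18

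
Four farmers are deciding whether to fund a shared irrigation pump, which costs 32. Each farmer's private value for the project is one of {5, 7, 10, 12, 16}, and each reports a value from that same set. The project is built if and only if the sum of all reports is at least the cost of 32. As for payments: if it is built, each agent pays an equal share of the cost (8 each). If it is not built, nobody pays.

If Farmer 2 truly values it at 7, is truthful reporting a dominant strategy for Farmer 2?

Consider the case where Farmer 1 reports 5, Farmer 3 reports 5 and Farmer 4 reports 16.
Truthful report 7: project built, pays 8, utility 7 - 8 = -1.
Report 5 instead: project not built, utility 0.
Since 0 > -1, reporting 5 is strictly better here, so truthful reporting is not dominant.

No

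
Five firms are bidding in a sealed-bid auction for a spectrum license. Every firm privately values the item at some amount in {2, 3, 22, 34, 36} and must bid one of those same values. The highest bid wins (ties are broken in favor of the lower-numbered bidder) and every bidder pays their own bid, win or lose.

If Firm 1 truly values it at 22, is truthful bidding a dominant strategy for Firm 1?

No

Consider the case where Firm 2 bids 2, Firm 3 bids 2, Firm 4 bids 2 and Firm 5 bids 2.
Truthful bid 22: wins, pays 22, utility 22 - 22 = 0.
Bid 2 instead: wins, pays 2, utility 22 - 2 = 20.
Since 20 > 0, bidding 2 is strictly better here, so truthful bidding is not dominant.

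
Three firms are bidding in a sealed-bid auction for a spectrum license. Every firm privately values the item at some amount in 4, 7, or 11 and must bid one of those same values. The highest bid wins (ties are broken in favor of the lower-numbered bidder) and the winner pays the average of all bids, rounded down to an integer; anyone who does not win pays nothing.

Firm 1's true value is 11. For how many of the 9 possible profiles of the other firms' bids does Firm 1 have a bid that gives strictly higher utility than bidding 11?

Others bid (4, 4): truth gives 5; bid 4 gives 7 > 5. Violating.
Others bid (4, 7): truth gives 4; bid 7 gives 5 > 4. Violating.
Others bid (7, 4): truth gives 4; bid 7 gives 5 > 4. Violating.
Others bid (7, 7): truth gives 3; bid 7 gives 4 > 3. Violating.
Others bid (4, 11): truth gives 3; no alternative beats it.
Others bid (7, 11): truth gives 2; no alternative beats it.
(Checking all 9 profiles: 4 have a profitable deviation, 5 do not.)

4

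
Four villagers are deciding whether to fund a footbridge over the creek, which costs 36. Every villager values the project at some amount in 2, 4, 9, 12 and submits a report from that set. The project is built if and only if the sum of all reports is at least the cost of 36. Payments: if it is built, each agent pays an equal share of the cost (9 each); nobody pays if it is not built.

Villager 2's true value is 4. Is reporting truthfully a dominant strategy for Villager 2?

No

Consider the case where Villager 1 reports 9, Villager 3 reports 12 and Villager 4 reports 12.
Truthful report 4: project built, pays 9, utility 4 - 9 = -5.
Report 2 instead: project not built, utility 0.
Since 0 > -5, reporting 2 is strictly better here, so truthful reporting is not dominant.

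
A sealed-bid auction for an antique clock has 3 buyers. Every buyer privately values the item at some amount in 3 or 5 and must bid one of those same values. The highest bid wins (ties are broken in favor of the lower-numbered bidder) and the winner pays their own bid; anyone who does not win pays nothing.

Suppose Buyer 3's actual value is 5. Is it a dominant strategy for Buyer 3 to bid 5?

Check each profile of the others' bids and compare truth against every alternative bid.
Others bid (3, 3): truth gives 0, best alternative gives 0.
Others bid (3, 5): truth gives 0, best alternative gives 0.
Others bid (5, 3): truth gives 0, best alternative gives 0.
Others bid (5, 5): truth gives 0, best alternative gives 0.
In every case the truthful bid is at least as good as any alternative, so it is a dominant strategy.

Yes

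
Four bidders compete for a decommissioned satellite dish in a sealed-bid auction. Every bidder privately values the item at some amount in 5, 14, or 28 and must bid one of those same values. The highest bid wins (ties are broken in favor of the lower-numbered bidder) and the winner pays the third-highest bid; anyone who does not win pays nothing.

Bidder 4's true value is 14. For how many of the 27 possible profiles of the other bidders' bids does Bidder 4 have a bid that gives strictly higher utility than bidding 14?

3

Others bid (5, 5, 14): truth gives 0; bid 28 gives 9 > 0. Violating.
Others bid (5, 14, 5): truth gives 0; bid 28 gives 9 > 0. Violating.
Others bid (14, 5, 5): truth gives 0; bid 28 gives 9 > 0. Violating.
Others bid (5, 5, 5): truth gives 9; no alternative beats it.
Others bid (5, 5, 28): truth gives 0; no alternative beats it.
(Checking all 27 profiles: 3 have a profitable deviation, 24 do not.)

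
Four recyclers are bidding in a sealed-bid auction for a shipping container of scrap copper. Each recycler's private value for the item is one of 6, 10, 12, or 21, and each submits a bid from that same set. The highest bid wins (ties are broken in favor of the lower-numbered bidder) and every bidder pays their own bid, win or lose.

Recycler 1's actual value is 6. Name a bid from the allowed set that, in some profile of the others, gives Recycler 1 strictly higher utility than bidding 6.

10

Suppose Recycler 2 bids 6, Recycler 3 bids 6 and Recycler 4 bids 10.
Bid 6: loses but pays 6, utility -6.
Bid 10: wins, pays 10, utility 6 - 10 = -4.
So bidding 10 beats truth here (-4 > -6).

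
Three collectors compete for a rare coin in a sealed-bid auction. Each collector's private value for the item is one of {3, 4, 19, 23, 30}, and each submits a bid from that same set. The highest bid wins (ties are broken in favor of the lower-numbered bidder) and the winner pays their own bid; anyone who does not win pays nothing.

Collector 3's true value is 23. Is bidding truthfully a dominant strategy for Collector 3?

Consider the case where Collector 1 bids 3 and Collector 2 bids 3.
Truthful bid 23: wins, pays 23, utility 23 - 23 = 0.
Bid 4 instead: wins, pays 4, utility 23 - 4 = 19.
Since 19 > 0, bidding 4 is strictly better here, so truthful bidding is not dominant.

No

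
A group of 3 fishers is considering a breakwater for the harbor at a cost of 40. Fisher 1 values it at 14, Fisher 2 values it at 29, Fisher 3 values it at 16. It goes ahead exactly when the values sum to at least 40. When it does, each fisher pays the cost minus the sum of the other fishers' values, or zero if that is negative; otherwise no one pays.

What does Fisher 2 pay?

Total value 59 ≥ cost 40, so the project is built.
The other fishers' values sum to 30.
Cost minus that sum is 40 - 30 = 10.

10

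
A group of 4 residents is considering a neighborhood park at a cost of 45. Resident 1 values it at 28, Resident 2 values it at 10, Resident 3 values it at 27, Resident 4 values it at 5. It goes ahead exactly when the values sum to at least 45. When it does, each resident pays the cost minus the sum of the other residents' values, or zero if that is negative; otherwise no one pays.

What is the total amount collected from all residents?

Total value 70 ≥ cost 45, so it is built.
Resident 1: others sum to 42; max(0, 45 - 42) = 3.
Resident 2: others sum to 60; max(0, 45 - 60) = 0.
Resident 3: others sum to 43; max(0, 45 - 43) = 2.
Resident 4: others sum to 65; max(0, 45 - 65) = 0.
Total collected = 3 + 0 + 2 + 0 = 5.

5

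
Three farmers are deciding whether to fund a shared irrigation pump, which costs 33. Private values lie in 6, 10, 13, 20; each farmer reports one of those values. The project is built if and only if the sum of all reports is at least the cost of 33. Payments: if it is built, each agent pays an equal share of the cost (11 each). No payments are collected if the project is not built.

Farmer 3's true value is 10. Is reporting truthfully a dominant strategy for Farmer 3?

Consider the case where Farmer 1 reports 6 and Farmer 2 reports 20.
Truthful report 10: project built, pays 11, utility 10 - 11 = -1.
Report 6 instead: project not built, utility 0.
Since 0 > -1, reporting 6 is strictly better here, so truthful reporting is not dominant.

No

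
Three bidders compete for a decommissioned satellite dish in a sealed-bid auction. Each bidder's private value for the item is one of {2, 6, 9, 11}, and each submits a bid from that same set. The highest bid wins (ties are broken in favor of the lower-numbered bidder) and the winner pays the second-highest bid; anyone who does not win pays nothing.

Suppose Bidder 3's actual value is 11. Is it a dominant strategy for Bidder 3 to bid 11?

Check each profile of the others' bids and compare truth against every alternative bid.
Others bid (2, 9): truth gives 2, best alternative gives 0.
Others bid (6, 9): truth gives 2, best alternative gives 0.
Others bid (9, 2): truth gives 2, best alternative gives 0.
Others bid (9, 6): truth gives 2, best alternative gives 0.
Others bid (9, 9): truth gives 2, best alternative gives 0.
Others bid (2, 2): truth gives 9, best alternative gives 9.
(Remaining 10 profiles checked similarly; truth is weakly best in each.)
In every case the truthful bid is at least as good as any alternative, so it is a dominant strategy.

Yes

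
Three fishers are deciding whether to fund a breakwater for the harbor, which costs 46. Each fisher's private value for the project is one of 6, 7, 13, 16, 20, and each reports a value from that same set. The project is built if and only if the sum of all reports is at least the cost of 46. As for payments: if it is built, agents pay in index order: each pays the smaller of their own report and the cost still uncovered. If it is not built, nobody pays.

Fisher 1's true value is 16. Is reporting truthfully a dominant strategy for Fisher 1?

Consider the case where Fisher 2 reports 13 and Fisher 3 reports 20.
Truthful report 16: project built, pays 16, utility 16 - 16 = 0.
Report 13 instead: project built, pays 13, utility 16 - 13 = 3.
Since 3 > 0, reporting 13 is strictly better here, so truthful reporting is not dominant.

No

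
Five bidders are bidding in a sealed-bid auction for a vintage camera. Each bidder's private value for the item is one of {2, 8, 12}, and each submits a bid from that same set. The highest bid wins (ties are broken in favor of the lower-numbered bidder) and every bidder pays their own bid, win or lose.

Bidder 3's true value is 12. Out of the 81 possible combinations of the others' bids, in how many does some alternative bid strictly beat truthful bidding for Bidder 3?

Others bid (2, 2, 2, 2): truth gives 0; bid 8 gives 4 > 0. Violating.
Others bid (2, 2, 2, 8): truth gives 0; bid 8 gives 4 > 0. Violating.
Others bid (2, 2, 8, 2): truth gives 0; bid 8 gives 4 > 0. Violating.
Others bid (2, 2, 8, 8): truth gives 0; bid 8 gives 4 > 0. Violating.
Others bid (2, 2, 2, 12): truth gives 0; no alternative beats it.
Others bid (2, 2, 8, 12): truth gives 0; no alternative beats it.
(Checking all 81 profiles: 49 have a profitable deviation, 32 do not.)

49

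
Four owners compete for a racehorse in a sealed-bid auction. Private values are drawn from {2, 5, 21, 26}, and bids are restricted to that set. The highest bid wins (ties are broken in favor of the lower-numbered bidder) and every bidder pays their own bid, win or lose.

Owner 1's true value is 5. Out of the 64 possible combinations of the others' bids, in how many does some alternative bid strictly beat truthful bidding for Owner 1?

57

Others bid (2, 2, 2): truth gives 0; bid 2 gives 3 > 0. Violating.
Others bid (2, 2, 21): truth gives -5; bid 2 gives -2 > -5. Violating.
Others bid (2, 2, 26): truth gives -5; bid 2 gives -2 > -5. Violating.
Others bid (2, 5, 21): truth gives -5; bid 2 gives -2 > -5. Violating.
Others bid (2, 2, 5): truth gives 0; no alternative beats it.
Others bid (2, 5, 2): truth gives 0; no alternative beats it.
(Checking all 64 profiles: 57 have a profitable deviation, 7 do not.)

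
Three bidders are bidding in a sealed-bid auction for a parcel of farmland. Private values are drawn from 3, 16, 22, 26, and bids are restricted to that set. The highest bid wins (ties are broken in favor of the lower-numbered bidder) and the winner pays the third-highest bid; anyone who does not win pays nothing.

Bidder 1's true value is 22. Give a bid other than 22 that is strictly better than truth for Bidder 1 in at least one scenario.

Suppose Bidder 2 bids 3 and Bidder 3 bids 26.
Bid 22: loses, pays 0, utility 0.
Bid 26: wins, pays 3, utility 22 - 3 = 19.
So bidding 26 beats truth here (19 > 0).

26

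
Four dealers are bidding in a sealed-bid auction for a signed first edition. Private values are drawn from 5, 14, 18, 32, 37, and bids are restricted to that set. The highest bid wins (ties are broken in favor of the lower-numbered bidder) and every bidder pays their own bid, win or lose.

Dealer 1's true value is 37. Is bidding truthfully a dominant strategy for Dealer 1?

Consider the case where Dealer 2 bids 5, Dealer 3 bids 5 and Dealer 4 bids 5.
Truthful bid 37: wins, pays 37, utility 37 - 37 = 0.
Bid 5 instead: wins, pays 5, utility 37 - 5 = 32.
Since 32 > 0, bidding 5 is strictly better here, so truthful bidding is not dominant.

No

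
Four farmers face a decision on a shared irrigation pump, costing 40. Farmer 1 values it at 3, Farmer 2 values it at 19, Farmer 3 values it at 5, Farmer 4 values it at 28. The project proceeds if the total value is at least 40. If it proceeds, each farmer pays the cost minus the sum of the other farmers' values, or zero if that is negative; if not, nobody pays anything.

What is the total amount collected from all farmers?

17

Total value 55 ≥ cost 40, so it is built.
Farmer 1: others sum to 52; max(0, 40 - 52) = 0.
Farmer 2: others sum to 36; max(0, 40 - 36) = 4.
Farmer 3: others sum to 50; max(0, 40 - 50) = 0.
Farmer 4: others sum to 27; max(0, 40 - 27) = 13.
Total collected = 0 + 4 + 0 + 13 = 17.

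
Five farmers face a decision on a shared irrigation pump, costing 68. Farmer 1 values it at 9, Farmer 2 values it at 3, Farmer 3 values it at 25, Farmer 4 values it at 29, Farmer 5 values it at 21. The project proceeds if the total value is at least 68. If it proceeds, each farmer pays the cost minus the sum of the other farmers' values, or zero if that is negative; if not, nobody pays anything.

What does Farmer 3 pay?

Total value 87 ≥ cost 68, so the project is built.
The other farmers' values sum to 62.
Cost minus that sum is 68 - 62 = 6.

6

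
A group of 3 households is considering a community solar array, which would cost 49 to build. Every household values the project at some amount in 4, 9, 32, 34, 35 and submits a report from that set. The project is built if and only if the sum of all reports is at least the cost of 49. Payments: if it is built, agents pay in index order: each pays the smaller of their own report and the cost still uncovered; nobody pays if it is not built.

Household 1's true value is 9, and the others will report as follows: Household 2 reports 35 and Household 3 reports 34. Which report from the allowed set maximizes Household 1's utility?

4

Report 4: project built, pays 4, utility 9 - 4 = 5.
Report 9: project built, pays 9, utility 9 - 9 = 0.
Report 32: project built, pays 32, utility 9 - 32 = -23.
Report 34: project built, pays 34, utility 9 - 34 = -25.
Report 35: project built, pays 35, utility 9 - 35 = -26.
The best choice is 4 with utility 5.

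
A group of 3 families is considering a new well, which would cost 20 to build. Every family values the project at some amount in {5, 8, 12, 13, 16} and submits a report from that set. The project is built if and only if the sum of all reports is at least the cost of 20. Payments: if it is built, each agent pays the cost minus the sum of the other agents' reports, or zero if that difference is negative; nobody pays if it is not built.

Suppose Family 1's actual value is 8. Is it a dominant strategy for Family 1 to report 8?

Yes

Check each profile of the others' reports and compare truth against every alternative report.
Others report (5, 16): truth gives 8, best alternative gives 8.
Others report (8, 12): truth gives 8, best alternative gives 8.
Others report (8, 13): truth gives 8, best alternative gives 8.
Others report (8, 16): truth gives 8, best alternative gives 8.
Others report (12, 8): truth gives 8, best alternative gives 8.
Others report (12, 12): truth gives 8, best alternative gives 8.
(Remaining 19 profiles checked similarly; truth is weakly best in each.)
In every case the truthful report is at least as good as any alternative, so it is a dominant strategy.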